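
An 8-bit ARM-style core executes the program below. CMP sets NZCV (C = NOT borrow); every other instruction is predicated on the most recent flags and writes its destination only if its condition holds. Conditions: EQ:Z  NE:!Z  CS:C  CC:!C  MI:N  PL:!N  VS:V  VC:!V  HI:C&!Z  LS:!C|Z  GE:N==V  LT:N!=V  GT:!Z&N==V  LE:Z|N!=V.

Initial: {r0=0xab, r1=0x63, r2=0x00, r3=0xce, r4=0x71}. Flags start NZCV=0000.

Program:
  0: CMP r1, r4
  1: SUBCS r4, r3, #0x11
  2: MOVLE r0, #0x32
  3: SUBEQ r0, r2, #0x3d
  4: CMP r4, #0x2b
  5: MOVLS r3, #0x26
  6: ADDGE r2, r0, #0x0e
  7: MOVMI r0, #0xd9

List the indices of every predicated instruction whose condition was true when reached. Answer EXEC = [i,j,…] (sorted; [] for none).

0: ✓ CMP  NZCV=1000
1: · SUBCS
2: ✓ MOVLE  r0←0x32
3: · SUBEQ
4: ✓ CMP  NZCV=0010
5: · MOVLS
6: ✓ ADDGE  r2←0x40
7: · MOVMI

EXEC = [2,6]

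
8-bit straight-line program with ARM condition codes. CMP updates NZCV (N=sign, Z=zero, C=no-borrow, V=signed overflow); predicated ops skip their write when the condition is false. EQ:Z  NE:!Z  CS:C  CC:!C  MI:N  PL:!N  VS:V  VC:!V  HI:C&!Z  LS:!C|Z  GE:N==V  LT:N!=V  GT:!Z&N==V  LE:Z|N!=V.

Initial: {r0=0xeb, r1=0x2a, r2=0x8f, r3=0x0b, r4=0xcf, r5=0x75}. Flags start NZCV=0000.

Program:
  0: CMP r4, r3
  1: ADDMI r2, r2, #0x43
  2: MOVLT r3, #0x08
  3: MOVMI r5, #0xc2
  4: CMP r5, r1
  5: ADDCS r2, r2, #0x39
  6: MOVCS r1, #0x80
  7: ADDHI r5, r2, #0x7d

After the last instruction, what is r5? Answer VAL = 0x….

VAL = 0x88

0: ✓ CMP  NZCV=1010
1: ✓ ADDMI  r2←0xd2
2: ✓ MOVLT  r3←0x08
3: ✓ MOVMI  r5←0xc2
4: ✓ CMP  NZCV=1010
5: ✓ ADDCS  r2←0x0b
6: ✓ MOVCS  r1←0x80
7: ✓ ADDHI  r5←0x88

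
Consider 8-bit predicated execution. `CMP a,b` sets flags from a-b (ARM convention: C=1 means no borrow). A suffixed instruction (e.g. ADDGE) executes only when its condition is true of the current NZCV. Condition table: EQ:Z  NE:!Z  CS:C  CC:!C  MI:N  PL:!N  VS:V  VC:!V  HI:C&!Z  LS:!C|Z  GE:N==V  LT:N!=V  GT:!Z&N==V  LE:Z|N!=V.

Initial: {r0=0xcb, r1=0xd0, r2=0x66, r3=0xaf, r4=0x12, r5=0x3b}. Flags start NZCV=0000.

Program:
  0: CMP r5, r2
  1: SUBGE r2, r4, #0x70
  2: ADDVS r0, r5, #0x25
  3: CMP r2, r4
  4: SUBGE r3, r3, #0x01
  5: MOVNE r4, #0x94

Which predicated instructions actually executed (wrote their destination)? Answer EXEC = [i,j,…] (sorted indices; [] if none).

0: ✓ CMP  NZCV=1000
1: · SUBGE
2: · ADDVS
3: ✓ CMP  NZCV=0010
4: ✓ SUBGE  r3←0xae
5: ✓ MOVNE  r4←0x94

EXEC = [4,5]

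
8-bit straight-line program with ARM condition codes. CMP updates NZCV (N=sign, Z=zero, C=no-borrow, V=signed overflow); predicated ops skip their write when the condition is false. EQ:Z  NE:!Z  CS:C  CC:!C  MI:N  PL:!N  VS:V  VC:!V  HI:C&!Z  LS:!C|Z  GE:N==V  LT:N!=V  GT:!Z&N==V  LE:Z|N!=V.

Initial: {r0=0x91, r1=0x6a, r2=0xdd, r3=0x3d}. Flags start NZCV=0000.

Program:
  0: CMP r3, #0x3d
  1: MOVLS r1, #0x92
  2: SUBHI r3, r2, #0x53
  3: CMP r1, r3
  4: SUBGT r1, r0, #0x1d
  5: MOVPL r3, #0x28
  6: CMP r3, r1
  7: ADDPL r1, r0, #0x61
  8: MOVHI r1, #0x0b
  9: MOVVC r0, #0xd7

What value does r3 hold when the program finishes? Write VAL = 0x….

[0] flags=0110 → (cmp)
[1] flags=0110 LS?T → r1=0x92
[2] flags=0110 HI?F → skip
[3] flags=0011 → (cmp)
[4] flags=0011 GT?F → skip
[5] flags=0011 PL?T → r3=0x28
[6] flags=1001 → (cmp)
[7] flags=1001 PL?F → skip
[8] flags=1001 HI?F → skip
[9] flags=1001 VC?F → skip

VAL = 0x28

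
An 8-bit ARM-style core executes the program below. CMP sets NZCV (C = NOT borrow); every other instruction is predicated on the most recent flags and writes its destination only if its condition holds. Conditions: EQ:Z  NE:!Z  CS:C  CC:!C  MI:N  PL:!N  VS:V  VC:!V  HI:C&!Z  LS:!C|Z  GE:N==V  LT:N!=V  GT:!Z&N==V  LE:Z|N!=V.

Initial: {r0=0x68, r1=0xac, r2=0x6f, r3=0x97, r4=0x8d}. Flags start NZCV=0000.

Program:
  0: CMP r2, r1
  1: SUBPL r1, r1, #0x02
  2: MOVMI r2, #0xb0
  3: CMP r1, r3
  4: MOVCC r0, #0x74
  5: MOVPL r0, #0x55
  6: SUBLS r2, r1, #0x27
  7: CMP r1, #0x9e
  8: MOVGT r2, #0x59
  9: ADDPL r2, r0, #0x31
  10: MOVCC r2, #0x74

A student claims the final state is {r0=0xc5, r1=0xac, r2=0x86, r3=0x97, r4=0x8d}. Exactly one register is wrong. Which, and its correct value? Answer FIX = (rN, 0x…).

FIX = (r0, 0x55)

[0] flags=1001 → (cmp)
[1] flags=1001 PL?F → skip
[2] flags=1001 MI?T → r2=0xb0
[3] flags=0010 → (cmp)
[4] flags=0010 CC?F → skip
[5] flags=0010 PL?T → r0=0x55
[6] flags=0010 LS?F → skip
[7] flags=0010 → (cmp)
[8] flags=0010 GT?T → r2=0x59
[9] flags=0010 PL?T → r2=0x86
[10] flags=0010 CC?F → skip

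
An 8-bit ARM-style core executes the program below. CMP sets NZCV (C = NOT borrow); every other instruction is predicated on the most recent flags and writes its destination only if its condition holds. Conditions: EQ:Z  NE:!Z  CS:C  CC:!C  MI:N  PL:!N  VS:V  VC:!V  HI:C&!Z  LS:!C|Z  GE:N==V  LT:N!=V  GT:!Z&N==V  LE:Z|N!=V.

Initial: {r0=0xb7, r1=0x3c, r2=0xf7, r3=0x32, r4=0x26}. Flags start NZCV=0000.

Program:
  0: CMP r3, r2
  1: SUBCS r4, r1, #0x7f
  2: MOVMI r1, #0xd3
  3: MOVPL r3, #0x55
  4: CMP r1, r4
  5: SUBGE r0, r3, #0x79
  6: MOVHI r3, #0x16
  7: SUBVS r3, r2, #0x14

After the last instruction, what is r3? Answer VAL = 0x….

0: ✓ CMP  NZCV=0000
1: · SUBCS
2: · MOVMI
3: ✓ MOVPL  r3←0x55
4: ✓ CMP  NZCV=0010
5: ✓ SUBGE  r0←0xdc
6: ✓ MOVHI  r3←0x16
7: · SUBVS

VAL = 0x16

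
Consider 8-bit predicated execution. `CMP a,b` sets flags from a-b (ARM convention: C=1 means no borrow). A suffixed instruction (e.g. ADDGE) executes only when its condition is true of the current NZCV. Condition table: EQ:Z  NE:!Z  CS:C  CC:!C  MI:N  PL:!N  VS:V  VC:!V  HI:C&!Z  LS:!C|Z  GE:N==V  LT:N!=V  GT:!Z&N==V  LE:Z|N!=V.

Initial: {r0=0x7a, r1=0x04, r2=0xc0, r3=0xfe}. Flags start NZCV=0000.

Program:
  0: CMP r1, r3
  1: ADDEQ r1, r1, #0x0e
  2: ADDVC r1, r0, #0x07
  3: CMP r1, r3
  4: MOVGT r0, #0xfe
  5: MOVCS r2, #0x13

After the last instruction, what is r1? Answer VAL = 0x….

VAL = 0x81

0: ✓ CMP  NZCV=0000
1: · ADDEQ
2: ✓ ADDVC  r1←0x81
3: ✓ CMP  NZCV=1000
4: · MOVGT
5: · MOVCS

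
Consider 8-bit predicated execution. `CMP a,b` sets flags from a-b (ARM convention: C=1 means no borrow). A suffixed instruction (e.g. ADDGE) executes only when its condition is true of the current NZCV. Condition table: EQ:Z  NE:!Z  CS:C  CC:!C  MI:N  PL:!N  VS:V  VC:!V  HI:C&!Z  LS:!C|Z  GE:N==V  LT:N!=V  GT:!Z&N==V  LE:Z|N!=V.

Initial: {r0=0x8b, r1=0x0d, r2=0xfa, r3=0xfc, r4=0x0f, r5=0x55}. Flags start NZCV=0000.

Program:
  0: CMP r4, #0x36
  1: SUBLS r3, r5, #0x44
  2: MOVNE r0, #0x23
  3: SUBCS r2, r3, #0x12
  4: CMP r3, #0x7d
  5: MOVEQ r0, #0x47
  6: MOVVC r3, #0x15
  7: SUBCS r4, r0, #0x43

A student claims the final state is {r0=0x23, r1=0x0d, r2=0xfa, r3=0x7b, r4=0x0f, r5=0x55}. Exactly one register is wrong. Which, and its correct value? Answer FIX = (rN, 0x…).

0: ✓ CMP  NZCV=1000
1: ✓ SUBLS  r3←0x11
2: ✓ MOVNE  r0←0x23
3: · SUBCS
4: ✓ CMP  NZCV=1000
5: · MOVEQ
6: ✓ MOVVC  r3←0x15
7: · SUBCS

FIX = (r3, 0x15)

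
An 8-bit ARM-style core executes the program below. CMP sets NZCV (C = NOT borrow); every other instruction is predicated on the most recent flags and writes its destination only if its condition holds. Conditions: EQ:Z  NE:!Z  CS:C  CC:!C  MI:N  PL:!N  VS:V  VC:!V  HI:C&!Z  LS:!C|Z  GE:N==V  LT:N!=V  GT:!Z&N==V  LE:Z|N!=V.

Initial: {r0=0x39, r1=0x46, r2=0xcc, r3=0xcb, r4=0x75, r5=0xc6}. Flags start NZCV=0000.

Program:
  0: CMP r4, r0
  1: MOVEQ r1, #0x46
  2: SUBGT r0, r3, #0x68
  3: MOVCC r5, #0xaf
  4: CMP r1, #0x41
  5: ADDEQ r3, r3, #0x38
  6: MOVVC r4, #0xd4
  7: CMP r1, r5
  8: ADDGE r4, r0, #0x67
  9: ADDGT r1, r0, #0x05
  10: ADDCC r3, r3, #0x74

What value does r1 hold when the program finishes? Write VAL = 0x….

VAL = 0x68

0: ✓ CMP  NZCV=0010
1: · MOVEQ
2: ✓ SUBGT  r0←0x63
3: · MOVCC
4: ✓ CMP  NZCV=0010
5: · ADDEQ
6: ✓ MOVVC  r4←0xd4
7: ✓ CMP  NZCV=1001
8: ✓ ADDGE  r4←0xca
9: ✓ ADDGT  r1←0x68
10: ✓ ADDCC  r3←0x3f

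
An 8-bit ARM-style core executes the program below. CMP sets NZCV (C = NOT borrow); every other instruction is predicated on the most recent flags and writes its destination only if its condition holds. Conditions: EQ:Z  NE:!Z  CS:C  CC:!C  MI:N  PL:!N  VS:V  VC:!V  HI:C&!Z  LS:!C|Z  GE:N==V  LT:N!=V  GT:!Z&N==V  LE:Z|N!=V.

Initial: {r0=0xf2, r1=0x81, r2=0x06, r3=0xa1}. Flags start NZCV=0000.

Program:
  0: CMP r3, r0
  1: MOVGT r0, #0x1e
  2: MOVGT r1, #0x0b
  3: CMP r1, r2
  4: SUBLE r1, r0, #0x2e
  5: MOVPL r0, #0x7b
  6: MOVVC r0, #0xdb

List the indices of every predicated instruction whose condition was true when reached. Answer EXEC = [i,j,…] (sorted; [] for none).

0: ✓ CMP  NZCV=1000
1: · MOVGT
2: · MOVGT
3: ✓ CMP  NZCV=0011
4: ✓ SUBLE  r1←0xc4
5: ✓ MOVPL  r0←0x7b
6: · MOVVC

EXEC = [4,5]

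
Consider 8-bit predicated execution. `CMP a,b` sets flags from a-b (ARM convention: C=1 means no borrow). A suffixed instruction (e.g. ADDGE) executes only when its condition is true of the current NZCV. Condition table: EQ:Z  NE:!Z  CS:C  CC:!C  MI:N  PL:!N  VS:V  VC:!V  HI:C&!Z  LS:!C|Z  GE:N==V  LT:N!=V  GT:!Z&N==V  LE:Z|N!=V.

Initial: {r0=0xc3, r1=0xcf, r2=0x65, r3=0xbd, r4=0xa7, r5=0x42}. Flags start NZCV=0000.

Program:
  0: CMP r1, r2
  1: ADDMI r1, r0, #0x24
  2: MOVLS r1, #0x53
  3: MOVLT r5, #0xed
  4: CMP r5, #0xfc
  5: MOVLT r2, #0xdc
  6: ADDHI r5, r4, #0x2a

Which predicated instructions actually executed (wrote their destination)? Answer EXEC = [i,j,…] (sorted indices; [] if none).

0: ✓ CMP  NZCV=0011
1: · ADDMI
2: · MOVLS
3: ✓ MOVLT  r5←0xed
4: ✓ CMP  NZCV=1000
5: ✓ MOVLT  r2←0xdc
6: · ADDHI

EXEC = [3,5]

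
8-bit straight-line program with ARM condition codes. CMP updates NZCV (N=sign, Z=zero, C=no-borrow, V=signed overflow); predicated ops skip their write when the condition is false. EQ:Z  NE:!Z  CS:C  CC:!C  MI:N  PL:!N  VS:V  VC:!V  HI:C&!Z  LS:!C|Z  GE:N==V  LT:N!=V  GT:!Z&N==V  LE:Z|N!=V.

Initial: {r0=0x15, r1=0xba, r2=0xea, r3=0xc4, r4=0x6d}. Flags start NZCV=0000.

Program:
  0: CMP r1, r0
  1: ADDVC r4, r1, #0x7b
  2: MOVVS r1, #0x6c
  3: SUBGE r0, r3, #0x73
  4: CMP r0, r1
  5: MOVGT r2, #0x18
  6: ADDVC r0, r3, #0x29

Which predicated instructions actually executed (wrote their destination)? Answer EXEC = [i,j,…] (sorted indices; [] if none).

0: ✓ CMP  NZCV=1010
1: ✓ ADDVC  r4←0x35
2: · MOVVS
3: · SUBGE
4: ✓ CMP  NZCV=0000
5: ✓ MOVGT  r2←0x18
6: ✓ ADDVC  r0←0xed

EXEC = [1,5,6]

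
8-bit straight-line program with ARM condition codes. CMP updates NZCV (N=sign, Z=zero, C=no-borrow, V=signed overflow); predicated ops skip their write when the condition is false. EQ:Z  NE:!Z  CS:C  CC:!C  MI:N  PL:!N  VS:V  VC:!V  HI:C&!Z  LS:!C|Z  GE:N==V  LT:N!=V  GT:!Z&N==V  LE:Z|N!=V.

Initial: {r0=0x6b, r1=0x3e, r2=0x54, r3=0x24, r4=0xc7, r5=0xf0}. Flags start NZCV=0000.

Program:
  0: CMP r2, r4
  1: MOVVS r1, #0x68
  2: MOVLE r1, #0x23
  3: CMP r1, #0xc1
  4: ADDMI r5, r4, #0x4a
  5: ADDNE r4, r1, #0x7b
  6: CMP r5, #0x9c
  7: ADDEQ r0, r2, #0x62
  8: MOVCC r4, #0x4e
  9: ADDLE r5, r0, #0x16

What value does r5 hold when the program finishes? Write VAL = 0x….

VAL = 0x11

[0] flags=1001 → (cmp)
[1] flags=1001 VS?T → r1=0x68
[2] flags=1001 LE?F → skip
[3] flags=1001 → (cmp)
[4] flags=1001 MI?T → r5=0x11
[5] flags=1001 NE?T → r4=0xe3
[6] flags=0000 → (cmp)
[7] flags=0000 EQ?F → skip
[8] flags=0000 CC?T → r4=0x4e
[9] flags=0000 LE?F → skip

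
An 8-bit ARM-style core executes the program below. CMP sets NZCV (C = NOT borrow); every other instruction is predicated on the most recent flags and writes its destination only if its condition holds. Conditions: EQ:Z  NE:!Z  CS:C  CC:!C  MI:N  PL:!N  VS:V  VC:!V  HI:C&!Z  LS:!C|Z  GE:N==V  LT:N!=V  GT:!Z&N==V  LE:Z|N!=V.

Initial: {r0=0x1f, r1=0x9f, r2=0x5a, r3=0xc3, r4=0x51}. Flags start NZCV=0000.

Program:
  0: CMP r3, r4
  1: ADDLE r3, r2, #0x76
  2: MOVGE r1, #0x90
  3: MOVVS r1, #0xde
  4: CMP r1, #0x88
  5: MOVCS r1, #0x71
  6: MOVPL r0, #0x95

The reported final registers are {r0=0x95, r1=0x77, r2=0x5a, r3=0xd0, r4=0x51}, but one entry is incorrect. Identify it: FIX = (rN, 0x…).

FIX = (r1, 0x71)

0: ✓ CMP  NZCV=0011
1: ✓ ADDLE  r3←0xd0
2: · MOVGE
3: ✓ MOVVS  r1←0xde
4: ✓ CMP  NZCV=0010
5: ✓ MOVCS  r1←0x71
6: ✓ MOVPL  r0←0x95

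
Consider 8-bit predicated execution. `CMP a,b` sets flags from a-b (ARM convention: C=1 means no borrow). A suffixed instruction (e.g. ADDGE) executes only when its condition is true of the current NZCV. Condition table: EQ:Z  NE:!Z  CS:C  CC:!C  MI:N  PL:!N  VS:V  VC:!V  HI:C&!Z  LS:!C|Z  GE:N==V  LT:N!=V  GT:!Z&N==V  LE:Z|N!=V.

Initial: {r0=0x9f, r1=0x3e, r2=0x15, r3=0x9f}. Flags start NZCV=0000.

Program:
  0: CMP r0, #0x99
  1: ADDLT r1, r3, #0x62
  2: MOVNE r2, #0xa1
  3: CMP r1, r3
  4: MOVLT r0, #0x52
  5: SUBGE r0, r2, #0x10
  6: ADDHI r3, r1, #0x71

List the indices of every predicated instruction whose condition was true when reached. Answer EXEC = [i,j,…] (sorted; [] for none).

EXEC = [2,5]

[0] flags=0010 → (cmp)
[1] flags=0010 LT?F → skip
[2] flags=0010 NE?T → r2=0xa1
[3] flags=1001 → (cmp)
[4] flags=1001 LT?F → skip
[5] flags=1001 GE?T → r0=0x91
[6] flags=1001 HI?F → skip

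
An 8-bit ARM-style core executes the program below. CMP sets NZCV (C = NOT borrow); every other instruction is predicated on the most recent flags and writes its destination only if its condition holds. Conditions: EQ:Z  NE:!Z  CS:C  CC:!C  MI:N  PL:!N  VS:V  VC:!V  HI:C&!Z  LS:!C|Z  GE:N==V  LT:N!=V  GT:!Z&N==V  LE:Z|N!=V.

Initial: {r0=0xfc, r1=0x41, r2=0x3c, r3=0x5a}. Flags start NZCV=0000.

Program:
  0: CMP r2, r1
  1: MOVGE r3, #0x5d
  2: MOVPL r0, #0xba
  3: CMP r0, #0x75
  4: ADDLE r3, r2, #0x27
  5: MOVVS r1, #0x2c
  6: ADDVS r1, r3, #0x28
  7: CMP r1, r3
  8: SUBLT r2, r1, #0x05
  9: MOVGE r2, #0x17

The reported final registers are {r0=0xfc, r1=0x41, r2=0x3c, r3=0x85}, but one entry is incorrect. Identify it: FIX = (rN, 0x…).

0: ✓ CMP  NZCV=1000
1: · MOVGE
2: · MOVPL
3: ✓ CMP  NZCV=1010
4: ✓ ADDLE  r3←0x63
5: · MOVVS
6: · ADDVS
7: ✓ CMP  NZCV=1000
8: ✓ SUBLT  r2←0x3c
9: · MOVGE

FIX = (r3, 0x63)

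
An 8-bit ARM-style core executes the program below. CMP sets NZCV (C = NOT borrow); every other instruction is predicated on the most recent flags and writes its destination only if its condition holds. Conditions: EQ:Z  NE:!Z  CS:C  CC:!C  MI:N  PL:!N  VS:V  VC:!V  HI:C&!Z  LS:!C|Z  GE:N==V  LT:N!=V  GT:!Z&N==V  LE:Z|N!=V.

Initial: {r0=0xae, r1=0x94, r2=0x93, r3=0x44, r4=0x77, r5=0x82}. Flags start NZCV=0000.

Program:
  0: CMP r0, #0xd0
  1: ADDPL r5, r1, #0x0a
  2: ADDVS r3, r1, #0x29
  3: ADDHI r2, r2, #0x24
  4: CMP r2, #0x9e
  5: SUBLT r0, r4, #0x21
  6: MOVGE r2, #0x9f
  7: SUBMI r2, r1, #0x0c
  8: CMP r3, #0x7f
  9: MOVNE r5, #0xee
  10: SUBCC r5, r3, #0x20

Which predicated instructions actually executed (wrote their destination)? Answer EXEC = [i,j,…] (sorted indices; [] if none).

EXEC = [5,7,9,10]

0: ✓ CMP  NZCV=1000
1: · ADDPL
2: · ADDVS
3: · ADDHI
4: ✓ CMP  NZCV=1000
5: ✓ SUBLT  r0←0x56
6: · MOVGE
7: ✓ SUBMI  r2←0x88
8: ✓ CMP  NZCV=1000
9: ✓ MOVNE  r5←0xee
10: ✓ SUBCC  r5←0x24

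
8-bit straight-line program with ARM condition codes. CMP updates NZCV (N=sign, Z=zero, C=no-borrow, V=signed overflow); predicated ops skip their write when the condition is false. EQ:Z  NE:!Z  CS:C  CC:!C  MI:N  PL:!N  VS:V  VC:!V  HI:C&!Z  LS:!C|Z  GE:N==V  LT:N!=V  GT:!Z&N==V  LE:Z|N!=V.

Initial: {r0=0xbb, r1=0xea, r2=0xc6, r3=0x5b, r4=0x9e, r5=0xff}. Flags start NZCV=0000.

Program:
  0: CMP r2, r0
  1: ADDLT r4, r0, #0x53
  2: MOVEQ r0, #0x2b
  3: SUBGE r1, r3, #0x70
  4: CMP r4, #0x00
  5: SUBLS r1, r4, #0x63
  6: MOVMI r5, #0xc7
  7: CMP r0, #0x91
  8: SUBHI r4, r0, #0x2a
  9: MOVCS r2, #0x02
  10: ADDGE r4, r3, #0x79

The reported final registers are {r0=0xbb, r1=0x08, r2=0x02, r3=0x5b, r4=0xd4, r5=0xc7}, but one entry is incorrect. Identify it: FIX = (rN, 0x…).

0: ✓ CMP  NZCV=0010
1: · ADDLT
2: · MOVEQ
3: ✓ SUBGE  r1←0xeb
4: ✓ CMP  NZCV=1010
5: · SUBLS
6: ✓ MOVMI  r5←0xc7
7: ✓ CMP  NZCV=0010
8: ✓ SUBHI  r4←0x91
9: ✓ MOVCS  r2←0x02
10: ✓ ADDGE  r4←0xd4

FIX = (r1, 0xeb)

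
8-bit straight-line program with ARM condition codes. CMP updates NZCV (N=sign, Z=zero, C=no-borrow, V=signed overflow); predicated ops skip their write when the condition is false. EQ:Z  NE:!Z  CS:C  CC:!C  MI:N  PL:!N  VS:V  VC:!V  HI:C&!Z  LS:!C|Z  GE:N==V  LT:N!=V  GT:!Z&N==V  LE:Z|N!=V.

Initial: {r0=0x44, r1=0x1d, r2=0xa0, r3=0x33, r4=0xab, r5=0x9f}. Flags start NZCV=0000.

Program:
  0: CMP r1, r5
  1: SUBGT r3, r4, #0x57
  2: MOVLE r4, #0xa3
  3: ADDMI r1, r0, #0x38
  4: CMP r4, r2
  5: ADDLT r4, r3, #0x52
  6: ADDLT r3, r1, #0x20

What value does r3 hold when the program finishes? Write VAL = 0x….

VAL = 0x54

[0] flags=0000 → (cmp)
[1] flags=0000 GT?T → r3=0x54
[2] flags=0000 LE?F → skip
[3] flags=0000 MI?F → skip
[4] flags=0010 → (cmp)
[5] flags=0010 LT?F → skip
[6] flags=0010 LT?F → skip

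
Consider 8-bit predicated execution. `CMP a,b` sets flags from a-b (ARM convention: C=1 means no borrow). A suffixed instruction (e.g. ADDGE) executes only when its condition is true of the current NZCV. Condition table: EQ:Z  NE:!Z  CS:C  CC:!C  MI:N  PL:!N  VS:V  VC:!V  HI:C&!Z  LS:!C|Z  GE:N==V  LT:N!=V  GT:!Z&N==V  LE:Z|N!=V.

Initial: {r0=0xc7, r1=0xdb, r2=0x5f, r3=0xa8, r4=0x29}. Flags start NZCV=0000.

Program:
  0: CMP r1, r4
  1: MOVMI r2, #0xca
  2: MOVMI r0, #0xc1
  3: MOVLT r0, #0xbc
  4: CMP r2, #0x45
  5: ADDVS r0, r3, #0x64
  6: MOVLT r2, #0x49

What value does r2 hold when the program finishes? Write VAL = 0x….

VAL = 0x49

[0] flags=1010 → (cmp)
[1] flags=1010 MI?T → r2=0xca
[2] flags=1010 MI?T → r0=0xc1
[3] flags=1010 LT?T → r0=0xbc
[4] flags=1010 → (cmp)
[5] flags=1010 VS?F → skip
[6] flags=1010 LT?T → r2=0x49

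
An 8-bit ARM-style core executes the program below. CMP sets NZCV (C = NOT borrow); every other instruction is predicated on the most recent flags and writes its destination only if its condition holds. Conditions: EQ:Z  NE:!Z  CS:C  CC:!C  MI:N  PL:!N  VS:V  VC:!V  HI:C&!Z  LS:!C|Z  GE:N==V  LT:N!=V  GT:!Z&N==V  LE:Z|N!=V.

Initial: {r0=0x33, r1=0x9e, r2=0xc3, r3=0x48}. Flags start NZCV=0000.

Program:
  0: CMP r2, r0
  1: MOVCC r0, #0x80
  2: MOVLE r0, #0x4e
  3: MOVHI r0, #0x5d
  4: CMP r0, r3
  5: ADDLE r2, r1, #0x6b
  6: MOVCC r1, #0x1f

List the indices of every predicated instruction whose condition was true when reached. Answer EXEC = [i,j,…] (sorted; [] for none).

0: ✓ CMP  NZCV=1010
1: · MOVCC
2: ✓ MOVLE  r0←0x4e
3: ✓ MOVHI  r0←0x5d
4: ✓ CMP  NZCV=0010
5: · ADDLE
6: · MOVCC

EXEC = [2,3]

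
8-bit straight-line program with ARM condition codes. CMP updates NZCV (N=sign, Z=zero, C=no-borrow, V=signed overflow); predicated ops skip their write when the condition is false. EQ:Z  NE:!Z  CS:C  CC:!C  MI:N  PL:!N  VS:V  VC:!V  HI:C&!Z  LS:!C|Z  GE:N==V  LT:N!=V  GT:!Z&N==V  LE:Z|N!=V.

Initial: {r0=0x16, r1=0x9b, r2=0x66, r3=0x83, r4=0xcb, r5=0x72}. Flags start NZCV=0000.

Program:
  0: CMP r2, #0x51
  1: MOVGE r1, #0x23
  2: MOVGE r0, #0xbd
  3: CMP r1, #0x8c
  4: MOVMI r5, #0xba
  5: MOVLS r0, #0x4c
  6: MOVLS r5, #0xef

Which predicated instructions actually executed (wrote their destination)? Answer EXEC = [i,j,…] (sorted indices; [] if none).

EXEC = [1,2,4,5,6]

[0] flags=0010 → (cmp)
[1] flags=0010 GE?T → r1=0x23
[2] flags=0010 GE?T → r0=0xbd
[3] flags=1001 → (cmp)
[4] flags=1001 MI?T → r5=0xba
[5] flags=1001 LS?T → r0=0x4c
[6] flags=1001 LS?T → r5=0xef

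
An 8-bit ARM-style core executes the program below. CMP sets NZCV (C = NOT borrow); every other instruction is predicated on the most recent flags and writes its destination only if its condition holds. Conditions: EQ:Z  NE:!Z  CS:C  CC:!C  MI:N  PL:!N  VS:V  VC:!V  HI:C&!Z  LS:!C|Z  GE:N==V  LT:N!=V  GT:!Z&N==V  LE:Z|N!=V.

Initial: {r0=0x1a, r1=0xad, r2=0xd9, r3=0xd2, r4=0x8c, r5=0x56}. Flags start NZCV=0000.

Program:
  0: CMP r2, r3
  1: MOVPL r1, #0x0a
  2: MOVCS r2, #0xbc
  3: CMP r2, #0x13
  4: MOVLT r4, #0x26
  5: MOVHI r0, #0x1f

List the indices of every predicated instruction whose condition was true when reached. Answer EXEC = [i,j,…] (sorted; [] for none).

EXEC = [1,2,4,5]

[0] flags=0010 → (cmp)
[1] flags=0010 PL?T → r1=0x0a
[2] flags=0010 CS?T → r2=0xbc
[3] flags=1010 → (cmp)
[4] flags=1010 LT?T → r4=0x26
[5] flags=1010 HI?T → r0=0x1f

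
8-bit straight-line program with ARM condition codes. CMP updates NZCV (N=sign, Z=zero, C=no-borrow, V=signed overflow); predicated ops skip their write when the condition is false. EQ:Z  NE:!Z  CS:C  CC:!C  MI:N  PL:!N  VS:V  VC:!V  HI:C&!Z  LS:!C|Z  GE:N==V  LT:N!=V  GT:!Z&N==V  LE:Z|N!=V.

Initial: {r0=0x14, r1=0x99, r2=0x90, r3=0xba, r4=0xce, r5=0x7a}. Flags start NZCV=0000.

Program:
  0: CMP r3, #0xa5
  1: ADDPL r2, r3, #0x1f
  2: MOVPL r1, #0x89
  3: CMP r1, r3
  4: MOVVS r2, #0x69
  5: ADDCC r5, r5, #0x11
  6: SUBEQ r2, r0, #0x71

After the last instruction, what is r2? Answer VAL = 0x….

0: ✓ CMP  NZCV=0010
1: ✓ ADDPL  r2←0xd9
2: ✓ MOVPL  r1←0x89
3: ✓ CMP  NZCV=1000
4: · MOVVS
5: ✓ ADDCC  r5←0x8b
6: · SUBEQ

VAL = 0xd9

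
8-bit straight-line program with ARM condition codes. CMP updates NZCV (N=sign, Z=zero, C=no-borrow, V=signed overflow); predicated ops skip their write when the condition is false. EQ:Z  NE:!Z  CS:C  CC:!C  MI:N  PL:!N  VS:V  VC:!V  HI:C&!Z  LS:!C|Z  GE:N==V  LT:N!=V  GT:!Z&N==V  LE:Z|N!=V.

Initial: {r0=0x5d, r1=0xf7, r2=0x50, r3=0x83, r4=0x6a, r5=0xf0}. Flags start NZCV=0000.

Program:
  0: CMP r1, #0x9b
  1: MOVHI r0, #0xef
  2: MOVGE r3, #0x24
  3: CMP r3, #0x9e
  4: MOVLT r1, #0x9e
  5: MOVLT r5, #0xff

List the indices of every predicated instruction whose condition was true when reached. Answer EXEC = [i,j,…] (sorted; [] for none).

0: ✓ CMP  NZCV=0010
1: ✓ MOVHI  r0←0xef
2: ✓ MOVGE  r3←0x24
3: ✓ CMP  NZCV=1001
4: · MOVLT
5: · MOVLT

EXEC = [1,2]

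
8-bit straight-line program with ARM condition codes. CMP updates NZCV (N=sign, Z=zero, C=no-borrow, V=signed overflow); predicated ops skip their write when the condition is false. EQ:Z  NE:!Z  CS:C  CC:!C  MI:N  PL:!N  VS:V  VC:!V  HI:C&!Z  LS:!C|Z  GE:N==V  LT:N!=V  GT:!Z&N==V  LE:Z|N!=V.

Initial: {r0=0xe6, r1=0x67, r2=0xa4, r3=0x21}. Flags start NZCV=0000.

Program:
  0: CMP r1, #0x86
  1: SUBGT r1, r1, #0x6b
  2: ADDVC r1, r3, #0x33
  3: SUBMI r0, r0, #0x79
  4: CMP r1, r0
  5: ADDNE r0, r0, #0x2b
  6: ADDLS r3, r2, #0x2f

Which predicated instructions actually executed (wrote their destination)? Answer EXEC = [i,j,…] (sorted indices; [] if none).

[0] flags=1001 → (cmp)
[1] flags=1001 GT?T → r1=0xfc
[2] flags=1001 VC?F → skip
[3] flags=1001 MI?T → r0=0x6d
[4] flags=1010 → (cmp)
[5] flags=1010 NE?T → r0=0x98
[6] flags=1010 LS?F → skip

EXEC = [1,3,5]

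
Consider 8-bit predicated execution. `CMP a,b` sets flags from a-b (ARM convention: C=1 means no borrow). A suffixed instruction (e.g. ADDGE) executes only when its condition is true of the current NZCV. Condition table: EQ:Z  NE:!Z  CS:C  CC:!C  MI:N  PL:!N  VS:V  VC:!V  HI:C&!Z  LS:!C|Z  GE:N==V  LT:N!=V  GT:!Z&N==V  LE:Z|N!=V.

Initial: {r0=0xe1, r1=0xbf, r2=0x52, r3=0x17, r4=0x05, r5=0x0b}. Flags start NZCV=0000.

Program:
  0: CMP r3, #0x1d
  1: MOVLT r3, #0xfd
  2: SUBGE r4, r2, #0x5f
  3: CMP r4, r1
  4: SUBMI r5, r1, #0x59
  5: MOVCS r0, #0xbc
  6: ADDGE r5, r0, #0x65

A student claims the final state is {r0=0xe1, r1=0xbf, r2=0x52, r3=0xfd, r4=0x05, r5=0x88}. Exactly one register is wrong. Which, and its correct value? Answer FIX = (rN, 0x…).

FIX = (r5, 0x46)

0: ✓ CMP  NZCV=1000
1: ✓ MOVLT  r3←0xfd
2: · SUBGE
3: ✓ CMP  NZCV=0000
4: · SUBMI
5: · MOVCS
6: ✓ ADDGE  r5←0x46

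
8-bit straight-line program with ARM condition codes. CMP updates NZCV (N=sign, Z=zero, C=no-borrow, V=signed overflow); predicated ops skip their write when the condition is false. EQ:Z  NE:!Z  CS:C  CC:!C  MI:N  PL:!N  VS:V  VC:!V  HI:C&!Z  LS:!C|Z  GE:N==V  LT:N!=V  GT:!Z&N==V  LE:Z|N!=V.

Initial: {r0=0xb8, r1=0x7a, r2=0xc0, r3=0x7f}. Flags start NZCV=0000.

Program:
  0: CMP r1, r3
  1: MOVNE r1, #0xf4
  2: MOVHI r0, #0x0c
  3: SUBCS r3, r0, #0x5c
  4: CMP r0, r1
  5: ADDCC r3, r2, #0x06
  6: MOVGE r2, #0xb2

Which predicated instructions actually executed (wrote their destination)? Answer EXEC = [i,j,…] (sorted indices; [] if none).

EXEC = [1,5]

[0] flags=1000 → (cmp)
[1] flags=1000 NE?T → r1=0xf4
[2] flags=1000 HI?F → skip
[3] flags=1000 CS?F → skip
[4] flags=1000 → (cmp)
[5] flags=1000 CC?T → r3=0xc6
[6] flags=1000 GE?F → skip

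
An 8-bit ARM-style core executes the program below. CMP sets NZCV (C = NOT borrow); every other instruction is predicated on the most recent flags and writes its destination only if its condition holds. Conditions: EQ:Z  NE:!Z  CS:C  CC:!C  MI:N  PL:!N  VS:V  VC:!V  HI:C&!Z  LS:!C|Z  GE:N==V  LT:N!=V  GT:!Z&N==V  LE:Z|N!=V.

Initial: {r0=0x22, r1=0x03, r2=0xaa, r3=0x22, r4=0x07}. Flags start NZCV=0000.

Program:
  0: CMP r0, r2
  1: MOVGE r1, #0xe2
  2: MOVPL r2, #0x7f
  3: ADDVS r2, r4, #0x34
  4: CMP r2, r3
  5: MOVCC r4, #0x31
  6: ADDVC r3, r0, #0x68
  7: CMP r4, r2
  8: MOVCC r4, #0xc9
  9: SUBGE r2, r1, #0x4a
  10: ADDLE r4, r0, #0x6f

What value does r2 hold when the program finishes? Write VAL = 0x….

[0] flags=0000 → (cmp)
[1] flags=0000 GE?T → r1=0xe2
[2] flags=0000 PL?T → r2=0x7f
[3] flags=0000 VS?F → skip
[4] flags=0010 → (cmp)
[5] flags=0010 CC?F → skip
[6] flags=0010 VC?T → r3=0x8a
[7] flags=1000 → (cmp)
[8] flags=1000 CC?T → r4=0xc9
[9] flags=1000 GE?F → skip
[10] flags=1000 LE?T → r4=0x91

VAL = 0x7f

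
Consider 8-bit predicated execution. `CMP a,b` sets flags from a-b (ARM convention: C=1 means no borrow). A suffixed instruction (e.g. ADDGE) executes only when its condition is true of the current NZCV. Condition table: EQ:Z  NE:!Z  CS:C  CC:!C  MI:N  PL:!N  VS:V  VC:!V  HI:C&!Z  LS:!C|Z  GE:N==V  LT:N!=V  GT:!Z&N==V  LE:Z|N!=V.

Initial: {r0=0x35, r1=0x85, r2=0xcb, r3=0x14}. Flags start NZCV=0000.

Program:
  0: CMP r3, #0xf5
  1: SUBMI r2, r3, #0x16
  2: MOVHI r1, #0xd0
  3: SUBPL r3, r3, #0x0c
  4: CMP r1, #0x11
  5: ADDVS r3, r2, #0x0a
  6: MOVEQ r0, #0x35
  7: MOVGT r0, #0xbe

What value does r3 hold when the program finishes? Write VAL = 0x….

[0] flags=0000 → (cmp)
[1] flags=0000 MI?F → skip
[2] flags=0000 HI?F → skip
[3] flags=0000 PL?T → r3=0x08
[4] flags=0011 → (cmp)
[5] flags=0011 VS?T → r3=0xd5
[6] flags=0011 EQ?F → skip
[7] flags=0011 GT?F → skip

VAL = 0xd5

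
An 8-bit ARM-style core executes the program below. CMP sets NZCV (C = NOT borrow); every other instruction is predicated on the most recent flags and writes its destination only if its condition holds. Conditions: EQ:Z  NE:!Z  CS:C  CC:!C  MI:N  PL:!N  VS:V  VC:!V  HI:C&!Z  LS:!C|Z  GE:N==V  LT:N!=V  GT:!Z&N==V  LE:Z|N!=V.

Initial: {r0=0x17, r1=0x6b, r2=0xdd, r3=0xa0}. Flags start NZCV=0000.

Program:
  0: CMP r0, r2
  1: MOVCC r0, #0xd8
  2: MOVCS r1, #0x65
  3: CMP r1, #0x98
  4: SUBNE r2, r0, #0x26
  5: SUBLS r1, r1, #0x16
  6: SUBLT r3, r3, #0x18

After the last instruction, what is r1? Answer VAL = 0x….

0: ✓ CMP  NZCV=0000
1: ✓ MOVCC  r0←0xd8
2: · MOVCS
3: ✓ CMP  NZCV=1001
4: ✓ SUBNE  r2←0xb2
5: ✓ SUBLS  r1←0x55
6: · SUBLT

VAL = 0x55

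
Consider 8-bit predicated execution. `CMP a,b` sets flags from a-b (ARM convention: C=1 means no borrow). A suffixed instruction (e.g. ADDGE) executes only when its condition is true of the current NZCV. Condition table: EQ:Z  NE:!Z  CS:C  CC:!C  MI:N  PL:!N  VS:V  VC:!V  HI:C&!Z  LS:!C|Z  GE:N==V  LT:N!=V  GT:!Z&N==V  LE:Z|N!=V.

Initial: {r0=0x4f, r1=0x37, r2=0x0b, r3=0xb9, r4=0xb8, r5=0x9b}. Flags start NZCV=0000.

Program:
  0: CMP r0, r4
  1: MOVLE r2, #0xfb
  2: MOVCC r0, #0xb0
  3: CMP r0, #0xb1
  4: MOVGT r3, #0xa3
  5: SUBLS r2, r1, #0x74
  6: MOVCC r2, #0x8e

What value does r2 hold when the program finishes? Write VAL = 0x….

0: ✓ CMP  NZCV=1001
1: · MOVLE
2: ✓ MOVCC  r0←0xb0
3: ✓ CMP  NZCV=1000
4: · MOVGT
5: ✓ SUBLS  r2←0xc3
6: ✓ MOVCC  r2←0x8e

VAL = 0x8e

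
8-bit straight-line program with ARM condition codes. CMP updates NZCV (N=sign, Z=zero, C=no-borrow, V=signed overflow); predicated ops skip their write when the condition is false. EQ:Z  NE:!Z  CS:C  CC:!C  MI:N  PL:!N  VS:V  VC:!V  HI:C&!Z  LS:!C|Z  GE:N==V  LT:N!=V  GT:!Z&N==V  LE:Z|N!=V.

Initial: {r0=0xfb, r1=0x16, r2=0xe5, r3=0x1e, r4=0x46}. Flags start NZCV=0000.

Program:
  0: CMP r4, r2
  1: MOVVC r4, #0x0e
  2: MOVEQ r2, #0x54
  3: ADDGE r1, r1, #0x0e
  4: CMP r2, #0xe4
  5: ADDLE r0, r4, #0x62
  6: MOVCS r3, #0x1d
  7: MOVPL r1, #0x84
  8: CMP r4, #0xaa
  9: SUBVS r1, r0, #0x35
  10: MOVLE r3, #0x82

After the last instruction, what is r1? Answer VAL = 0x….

0: ✓ CMP  NZCV=0000
1: ✓ MOVVC  r4←0x0e
2: · MOVEQ
3: ✓ ADDGE  r1←0x24
4: ✓ CMP  NZCV=0010
5: · ADDLE
6: ✓ MOVCS  r3←0x1d
7: ✓ MOVPL  r1←0x84
8: ✓ CMP  NZCV=0000
9: · SUBVS
10: · MOVLE

VAL = 0x84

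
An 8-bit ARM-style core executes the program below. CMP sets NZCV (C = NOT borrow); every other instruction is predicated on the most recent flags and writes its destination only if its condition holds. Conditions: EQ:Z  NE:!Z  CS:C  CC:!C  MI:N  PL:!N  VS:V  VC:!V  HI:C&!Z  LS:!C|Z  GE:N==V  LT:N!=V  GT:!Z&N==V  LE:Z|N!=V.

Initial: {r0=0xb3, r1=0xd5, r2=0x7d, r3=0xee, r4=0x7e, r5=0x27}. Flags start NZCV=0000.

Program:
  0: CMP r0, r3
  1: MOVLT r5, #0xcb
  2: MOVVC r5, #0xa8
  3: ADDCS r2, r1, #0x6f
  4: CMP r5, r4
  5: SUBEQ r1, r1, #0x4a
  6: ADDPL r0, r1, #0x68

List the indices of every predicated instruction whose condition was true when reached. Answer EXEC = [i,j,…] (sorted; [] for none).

0: ✓ CMP  NZCV=1000
1: ✓ MOVLT  r5←0xcb
2: ✓ MOVVC  r5←0xa8
3: · ADDCS
4: ✓ CMP  NZCV=0011
5: · SUBEQ
6: ✓ ADDPL  r0←0x3d

EXEC = [1,2,6]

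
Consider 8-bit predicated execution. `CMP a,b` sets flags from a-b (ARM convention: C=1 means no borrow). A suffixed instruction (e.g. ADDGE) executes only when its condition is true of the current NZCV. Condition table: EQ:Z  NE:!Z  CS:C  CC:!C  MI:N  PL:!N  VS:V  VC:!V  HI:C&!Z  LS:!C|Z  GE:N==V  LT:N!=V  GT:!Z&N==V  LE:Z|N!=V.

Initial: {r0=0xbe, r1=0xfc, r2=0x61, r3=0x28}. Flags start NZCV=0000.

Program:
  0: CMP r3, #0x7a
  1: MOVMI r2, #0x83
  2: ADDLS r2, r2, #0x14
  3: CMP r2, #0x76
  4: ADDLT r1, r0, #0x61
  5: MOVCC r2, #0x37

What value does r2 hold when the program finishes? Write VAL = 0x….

0: ✓ CMP  NZCV=1000
1: ✓ MOVMI  r2←0x83
2: ✓ ADDLS  r2←0x97
3: ✓ CMP  NZCV=0011
4: ✓ ADDLT  r1←0x1f
5: · MOVCC

VAL = 0x97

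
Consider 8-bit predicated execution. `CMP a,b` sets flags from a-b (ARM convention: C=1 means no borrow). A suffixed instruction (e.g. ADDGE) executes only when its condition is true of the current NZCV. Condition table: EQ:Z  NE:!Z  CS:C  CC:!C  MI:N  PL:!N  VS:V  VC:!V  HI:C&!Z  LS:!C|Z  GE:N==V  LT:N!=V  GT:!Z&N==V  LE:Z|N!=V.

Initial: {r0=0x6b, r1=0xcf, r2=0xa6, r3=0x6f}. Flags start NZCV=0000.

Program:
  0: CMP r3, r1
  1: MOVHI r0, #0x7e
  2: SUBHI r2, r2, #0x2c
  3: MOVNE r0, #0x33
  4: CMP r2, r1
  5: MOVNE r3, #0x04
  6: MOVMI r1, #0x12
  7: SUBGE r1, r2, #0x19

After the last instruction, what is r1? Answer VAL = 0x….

VAL = 0x12

0: ✓ CMP  NZCV=1001
1: · MOVHI
2: · SUBHI
3: ✓ MOVNE  r0←0x33
4: ✓ CMP  NZCV=1000
5: ✓ MOVNE  r3←0x04
6: ✓ MOVMI  r1←0x12
7: · SUBGE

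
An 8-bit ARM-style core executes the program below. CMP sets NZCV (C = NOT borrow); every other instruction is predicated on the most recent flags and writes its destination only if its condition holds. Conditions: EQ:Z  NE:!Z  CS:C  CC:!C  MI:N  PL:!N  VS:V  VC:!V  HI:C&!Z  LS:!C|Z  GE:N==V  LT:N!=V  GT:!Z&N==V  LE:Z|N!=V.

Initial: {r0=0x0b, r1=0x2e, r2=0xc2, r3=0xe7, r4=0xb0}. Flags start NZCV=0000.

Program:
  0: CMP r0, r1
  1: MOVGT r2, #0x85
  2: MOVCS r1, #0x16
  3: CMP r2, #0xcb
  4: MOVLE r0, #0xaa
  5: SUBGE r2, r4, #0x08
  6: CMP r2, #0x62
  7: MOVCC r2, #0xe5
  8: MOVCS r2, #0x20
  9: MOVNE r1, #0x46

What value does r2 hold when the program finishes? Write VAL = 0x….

VAL = 0x20

[0] flags=1000 → (cmp)
[1] flags=1000 GT?F → skip
[2] flags=1000 CS?F → skip
[3] flags=1000 → (cmp)
[4] flags=1000 LE?T → r0=0xaa
[5] flags=1000 GE?F → skip
[6] flags=0011 → (cmp)
[7] flags=0011 CC?F → skip
[8] flags=0011 CS?T → r2=0x20
[9] flags=0011 NE?T → r1=0x46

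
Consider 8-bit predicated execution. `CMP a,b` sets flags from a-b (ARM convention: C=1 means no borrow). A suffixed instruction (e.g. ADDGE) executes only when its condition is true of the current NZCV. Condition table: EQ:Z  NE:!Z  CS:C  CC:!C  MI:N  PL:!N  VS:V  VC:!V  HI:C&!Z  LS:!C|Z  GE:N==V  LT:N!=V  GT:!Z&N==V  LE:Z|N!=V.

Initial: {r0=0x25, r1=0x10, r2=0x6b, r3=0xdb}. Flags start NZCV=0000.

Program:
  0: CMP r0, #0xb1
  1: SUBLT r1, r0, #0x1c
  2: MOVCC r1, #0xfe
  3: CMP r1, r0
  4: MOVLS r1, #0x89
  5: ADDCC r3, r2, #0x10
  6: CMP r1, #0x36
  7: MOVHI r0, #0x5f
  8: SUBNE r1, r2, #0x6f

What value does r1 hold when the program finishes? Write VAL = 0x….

[0] flags=0000 → (cmp)
[1] flags=0000 LT?F → skip
[2] flags=0000 CC?T → r1=0xfe
[3] flags=1010 → (cmp)
[4] flags=1010 LS?F → skip
[5] flags=1010 CC?F → skip
[6] flags=1010 → (cmp)
[7] flags=1010 HI?T → r0=0x5f
[8] flags=1010 NE?T → r1=0xfc

VAL = 0xfc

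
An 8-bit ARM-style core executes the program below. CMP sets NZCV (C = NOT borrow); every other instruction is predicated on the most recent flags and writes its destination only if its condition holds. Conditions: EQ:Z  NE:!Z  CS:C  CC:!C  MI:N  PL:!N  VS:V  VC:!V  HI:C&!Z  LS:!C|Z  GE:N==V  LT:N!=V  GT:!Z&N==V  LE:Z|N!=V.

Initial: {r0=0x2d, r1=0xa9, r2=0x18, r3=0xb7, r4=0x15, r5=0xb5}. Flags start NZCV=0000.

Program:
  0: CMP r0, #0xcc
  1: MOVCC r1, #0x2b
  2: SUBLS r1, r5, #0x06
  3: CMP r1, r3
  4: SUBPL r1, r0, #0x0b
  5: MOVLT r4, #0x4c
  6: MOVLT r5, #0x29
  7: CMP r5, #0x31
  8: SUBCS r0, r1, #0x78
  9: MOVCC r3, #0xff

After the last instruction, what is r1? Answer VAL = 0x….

0: ✓ CMP  NZCV=0000
1: ✓ MOVCC  r1←0x2b
2: ✓ SUBLS  r1←0xaf
3: ✓ CMP  NZCV=1000
4: · SUBPL
5: ✓ MOVLT  r4←0x4c
6: ✓ MOVLT  r5←0x29
7: ✓ CMP  NZCV=1000
8: · SUBCS
9: ✓ MOVCC  r3←0xff

VAL = 0xaf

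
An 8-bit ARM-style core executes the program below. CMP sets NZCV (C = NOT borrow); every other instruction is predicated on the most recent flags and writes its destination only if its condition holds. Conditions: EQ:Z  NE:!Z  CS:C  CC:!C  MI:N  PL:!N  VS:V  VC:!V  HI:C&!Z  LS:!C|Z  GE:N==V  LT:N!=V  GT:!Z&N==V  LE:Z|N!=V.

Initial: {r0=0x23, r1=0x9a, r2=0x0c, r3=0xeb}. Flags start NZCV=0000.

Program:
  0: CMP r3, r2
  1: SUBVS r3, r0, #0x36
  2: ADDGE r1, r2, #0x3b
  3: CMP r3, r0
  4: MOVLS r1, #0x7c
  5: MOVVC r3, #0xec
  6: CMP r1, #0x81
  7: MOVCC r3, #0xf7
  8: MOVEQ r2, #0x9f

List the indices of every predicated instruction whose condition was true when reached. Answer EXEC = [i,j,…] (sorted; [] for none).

0: ✓ CMP  NZCV=1010
1: · SUBVS
2: · ADDGE
3: ✓ CMP  NZCV=1010
4: · MOVLS
5: ✓ MOVVC  r3←0xec
6: ✓ CMP  NZCV=0010
7: · MOVCC
8: · MOVEQ

EXEC = [5]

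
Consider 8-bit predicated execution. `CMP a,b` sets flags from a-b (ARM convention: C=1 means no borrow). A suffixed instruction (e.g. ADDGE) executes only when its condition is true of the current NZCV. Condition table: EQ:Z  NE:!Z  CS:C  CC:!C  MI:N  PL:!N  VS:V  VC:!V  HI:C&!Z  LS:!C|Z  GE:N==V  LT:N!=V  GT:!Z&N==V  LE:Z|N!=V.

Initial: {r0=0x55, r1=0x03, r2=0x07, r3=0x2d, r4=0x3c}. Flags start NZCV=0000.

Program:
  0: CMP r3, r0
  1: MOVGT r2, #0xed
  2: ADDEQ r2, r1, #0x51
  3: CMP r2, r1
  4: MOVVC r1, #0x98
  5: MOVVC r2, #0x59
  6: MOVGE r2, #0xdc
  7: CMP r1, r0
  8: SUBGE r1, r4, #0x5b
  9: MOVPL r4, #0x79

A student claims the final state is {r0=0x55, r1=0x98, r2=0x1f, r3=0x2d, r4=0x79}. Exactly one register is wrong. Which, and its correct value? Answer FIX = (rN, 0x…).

[0] flags=1000 → (cmp)
[1] flags=1000 GT?F → skip
[2] flags=1000 EQ?F → skip
[3] flags=0010 → (cmp)
[4] flags=0010 VC?T → r1=0x98
[5] flags=0010 VC?T → r2=0x59
[6] flags=0010 GE?T → r2=0xdc
[7] flags=0011 → (cmp)
[8] flags=0011 GE?F → skip
[9] flags=0011 PL?T → r4=0x79

FIX = (r2, 0xdc)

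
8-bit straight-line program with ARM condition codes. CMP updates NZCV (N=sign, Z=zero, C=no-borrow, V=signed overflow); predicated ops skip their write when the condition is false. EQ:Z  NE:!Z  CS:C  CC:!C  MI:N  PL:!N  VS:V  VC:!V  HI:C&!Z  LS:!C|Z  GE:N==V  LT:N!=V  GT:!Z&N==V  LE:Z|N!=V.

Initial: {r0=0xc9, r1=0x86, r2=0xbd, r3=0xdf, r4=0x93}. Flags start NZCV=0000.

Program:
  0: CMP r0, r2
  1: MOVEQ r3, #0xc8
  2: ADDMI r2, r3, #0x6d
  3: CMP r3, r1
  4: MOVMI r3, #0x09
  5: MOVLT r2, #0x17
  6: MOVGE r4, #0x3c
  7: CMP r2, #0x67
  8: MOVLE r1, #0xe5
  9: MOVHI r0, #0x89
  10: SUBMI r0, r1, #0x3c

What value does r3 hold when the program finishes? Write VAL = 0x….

VAL = 0xdf

[0] flags=0010 → (cmp)
[1] flags=0010 EQ?F → skip
[2] flags=0010 MI?F → skip
[3] flags=0010 → (cmp)
[4] flags=0010 MI?F → skip
[5] flags=0010 LT?F → skip
[6] flags=0010 GE?T → r4=0x3c
[7] flags=0011 → (cmp)
[8] flags=0011 LE?T → r1=0xe5
[9] flags=0011 HI?T → r0=0x89
[10] flags=0011 MI?F → skip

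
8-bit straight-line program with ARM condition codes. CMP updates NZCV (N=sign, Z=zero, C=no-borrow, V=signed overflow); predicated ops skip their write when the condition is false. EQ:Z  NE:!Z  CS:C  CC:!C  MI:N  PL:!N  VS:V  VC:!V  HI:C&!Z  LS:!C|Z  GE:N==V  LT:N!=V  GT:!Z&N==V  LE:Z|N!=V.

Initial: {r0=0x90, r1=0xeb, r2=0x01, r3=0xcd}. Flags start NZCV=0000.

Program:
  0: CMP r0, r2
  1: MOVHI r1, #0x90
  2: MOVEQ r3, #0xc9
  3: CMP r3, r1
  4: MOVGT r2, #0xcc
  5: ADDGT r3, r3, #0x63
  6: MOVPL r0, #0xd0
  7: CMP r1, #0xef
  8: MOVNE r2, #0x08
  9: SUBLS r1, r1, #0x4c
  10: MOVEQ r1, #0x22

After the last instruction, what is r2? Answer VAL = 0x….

[0] flags=1010 → (cmp)
[1] flags=1010 HI?T → r1=0x90
[2] flags=1010 EQ?F → skip
[3] flags=0010 → (cmp)
[4] flags=0010 GT?T → r2=0xcc
[5] flags=0010 GT?T → r3=0x30
[6] flags=0010 PL?T → r0=0xd0
[7] flags=1000 → (cmp)
[8] flags=1000 NE?T → r2=0x08
[9] flags=1000 LS?T → r1=0x44
[10] flags=1000 EQ?F → skip

VAL = 0x08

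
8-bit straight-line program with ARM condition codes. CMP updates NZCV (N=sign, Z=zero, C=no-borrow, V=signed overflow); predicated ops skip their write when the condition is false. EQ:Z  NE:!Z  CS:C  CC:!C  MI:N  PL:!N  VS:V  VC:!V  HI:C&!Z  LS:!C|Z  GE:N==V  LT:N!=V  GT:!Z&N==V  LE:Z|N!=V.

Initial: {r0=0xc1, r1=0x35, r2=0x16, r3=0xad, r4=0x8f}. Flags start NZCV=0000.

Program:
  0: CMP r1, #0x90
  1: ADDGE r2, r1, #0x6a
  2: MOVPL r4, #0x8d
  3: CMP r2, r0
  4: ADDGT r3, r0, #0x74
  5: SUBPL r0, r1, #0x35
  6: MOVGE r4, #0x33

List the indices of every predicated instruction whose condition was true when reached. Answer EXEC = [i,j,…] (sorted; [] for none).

EXEC = [1]

[0] flags=1001 → (cmp)
[1] flags=1001 GE?T → r2=0x9f
[2] flags=1001 PL?F → skip
[3] flags=1000 → (cmp)
[4] flags=1000 GT?F → skip
[5] flags=1000 PL?F → skip
[6] flags=1000 GE?F → skip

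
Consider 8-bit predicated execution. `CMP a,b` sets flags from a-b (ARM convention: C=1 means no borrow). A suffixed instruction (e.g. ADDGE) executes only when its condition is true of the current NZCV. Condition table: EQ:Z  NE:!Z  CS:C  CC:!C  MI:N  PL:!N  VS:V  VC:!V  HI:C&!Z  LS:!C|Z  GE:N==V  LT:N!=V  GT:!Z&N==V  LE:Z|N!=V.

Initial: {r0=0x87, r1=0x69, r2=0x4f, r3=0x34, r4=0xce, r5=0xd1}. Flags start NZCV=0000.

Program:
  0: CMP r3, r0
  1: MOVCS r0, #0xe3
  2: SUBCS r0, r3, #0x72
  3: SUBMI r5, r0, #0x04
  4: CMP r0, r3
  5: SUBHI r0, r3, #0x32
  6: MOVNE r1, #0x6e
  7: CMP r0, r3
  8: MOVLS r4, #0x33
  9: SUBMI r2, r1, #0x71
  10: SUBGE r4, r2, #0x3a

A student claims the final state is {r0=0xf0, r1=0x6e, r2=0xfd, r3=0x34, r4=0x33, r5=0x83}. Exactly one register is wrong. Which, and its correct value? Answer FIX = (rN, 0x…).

0: ✓ CMP  NZCV=1001
1: · MOVCS
2: · SUBCS
3: ✓ SUBMI  r5←0x83
4: ✓ CMP  NZCV=0011
5: ✓ SUBHI  r0←0x02
6: ✓ MOVNE  r1←0x6e
7: ✓ CMP  NZCV=1000
8: ✓ MOVLS  r4←0x33
9: ✓ SUBMI  r2←0xfd
10: · SUBGE

FIX = (r0, 0x02)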